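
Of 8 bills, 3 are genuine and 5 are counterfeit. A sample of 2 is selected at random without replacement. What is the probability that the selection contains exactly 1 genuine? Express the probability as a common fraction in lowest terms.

Total number of selections: C(8,2) = 28.
Selections with exactly 1 genuine: choose 1 of the 3 genuine and 1 of the 5 counterfeit, C(3,1)·C(5,1) = 3·5 = 15.
Probability = 15/28.

15/28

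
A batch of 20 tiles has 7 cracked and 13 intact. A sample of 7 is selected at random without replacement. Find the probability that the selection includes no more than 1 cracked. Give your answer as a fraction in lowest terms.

286/1615

There are C(20,7) = 77520 ways to choose the 7.
Favorable selections (no more than 1 cracked): C(7,0)·C(13,7) + C(7,1)·C(13,6) = 1716 + 12012 = 13728.
Probability = 13728/77520 = 286/1615.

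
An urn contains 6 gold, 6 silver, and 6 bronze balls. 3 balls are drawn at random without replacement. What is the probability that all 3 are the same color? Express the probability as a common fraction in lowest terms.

5/68

There are C(18,3) = 816 ways to draw 3 balls.
All same color: C(6,3) + C(6,3) + C(6,3) = 20 + 20 + 20 = 60.
Probability = 60/816 = 5/68.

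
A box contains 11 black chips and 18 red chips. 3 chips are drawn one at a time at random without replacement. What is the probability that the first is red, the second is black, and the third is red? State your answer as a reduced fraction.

187/1218

Multiply the conditional probabilities at each draw: 18/29 · 11/28 · 17/27 = 3366/21924 = 187/1218.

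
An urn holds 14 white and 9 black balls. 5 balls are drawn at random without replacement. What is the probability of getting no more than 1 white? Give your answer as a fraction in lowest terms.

270/4807

Total selections: C(23,5) = 33649.
Favorable selections (no more than 1 white): C(14,0)·C(9,5) + C(14,1)·C(9,4) = 126 + 1764 = 1890.
Probability = 1890/33649 = 270/4807.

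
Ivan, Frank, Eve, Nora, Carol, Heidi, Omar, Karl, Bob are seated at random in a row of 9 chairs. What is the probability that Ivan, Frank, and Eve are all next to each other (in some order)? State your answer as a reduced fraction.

1/12

There are 9! = 362880 arrangements.
Treat the three as one block: 7! placements × 3! orders within the block = 5040·6 = 30240.
Probability = 30240/362880 = 1/12.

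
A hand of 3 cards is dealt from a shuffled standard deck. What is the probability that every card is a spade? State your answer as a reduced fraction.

There are C(52,3) = 22100 possible 3-card hands.
Hands that are all spades: C(13,3) = 286.
Probability = 286/22100 = 11/850.

11/850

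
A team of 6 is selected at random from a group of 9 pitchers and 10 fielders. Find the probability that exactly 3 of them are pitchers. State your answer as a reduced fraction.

Total number of selections: C(19,6) = 27132.
Selections with exactly 3 pitchers: choose 3 of the 9 pitchers and 3 of the 10 fielders, C(9,3)·C(10,3) = 84·120 = 10080.
Probability = 10080/27132 = 120/323.

120/323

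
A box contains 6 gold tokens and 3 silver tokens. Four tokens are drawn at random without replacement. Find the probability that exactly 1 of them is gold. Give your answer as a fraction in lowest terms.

1/21

Total number of selections: C(9,4) = 126.
Selections with exactly 1 gold: choose 1 of the 6 gold and 3 of the 3 silver, C(6,1)·C(3,3) = 6·1 = 6.
Probability = 6/126 = 1/21.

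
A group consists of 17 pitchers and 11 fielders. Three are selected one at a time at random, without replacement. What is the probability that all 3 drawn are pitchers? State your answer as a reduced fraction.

Multiply the conditional probabilities at each draw: 17/28 · 16/27 · 15/26 = 4080/19656 = 170/819.

170/819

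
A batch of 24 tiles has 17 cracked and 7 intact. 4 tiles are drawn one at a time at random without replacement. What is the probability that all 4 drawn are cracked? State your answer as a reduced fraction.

170/759

Multiply the conditional probabilities at each draw: 17/24 · 16/23 · 15/22 · 14/21 = 57120/255024 = 170/759.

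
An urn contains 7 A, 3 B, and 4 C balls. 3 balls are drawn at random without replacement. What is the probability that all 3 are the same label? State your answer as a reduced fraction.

There are C(14,3) = 364 ways to draw 3 balls.
All same label: C(7,3) + C(3,3) + C(4,3) = 35 + 1 + 4 = 40.
Probability = 40/364 = 10/91.

10/91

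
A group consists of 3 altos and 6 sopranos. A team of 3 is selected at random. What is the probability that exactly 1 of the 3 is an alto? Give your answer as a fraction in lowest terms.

15/28

Total number of selections: C(9,3) = 84.
Selections with exactly 1 alto: choose 1 of the 3 altos and 2 of the 6 sopranos, C(3,1)·C(6,2) = 3·15 = 45.
Probability = 45/84 = 15/28.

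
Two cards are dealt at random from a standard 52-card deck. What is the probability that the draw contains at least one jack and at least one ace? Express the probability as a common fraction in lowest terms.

There are C(52,2) = 1326 possible draws.
By inclusion-exclusion on the complements, draws missing all jacks or all aces: C(48,2) + C(48,2) − C(44,2) = 1128 + 1128 − 946 = 1310.
So draws with at least one of each: 1326 − 1310 = 16, probability 16/1326 = 8/663.

8/663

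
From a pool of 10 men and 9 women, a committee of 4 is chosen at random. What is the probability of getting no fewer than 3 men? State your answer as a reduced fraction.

215/646

Total selections: C(19,4) = 3876.
Favorable selections (no fewer than 3 men): C(10,3)·C(9,1) + C(10,4)·C(9,0) = 1080 + 210 = 1290.
Probability = 1290/3876 = 215/646.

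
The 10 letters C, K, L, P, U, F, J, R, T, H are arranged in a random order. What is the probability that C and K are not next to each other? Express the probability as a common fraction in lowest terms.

There are 10! = 3628800 arrangements.
Arrangements with C and K adjacent: 2·9! = 725760.
So not adjacent: 3628800 − 725760 = 2903040, probability 2903040/3628800 = 4/5.

4/5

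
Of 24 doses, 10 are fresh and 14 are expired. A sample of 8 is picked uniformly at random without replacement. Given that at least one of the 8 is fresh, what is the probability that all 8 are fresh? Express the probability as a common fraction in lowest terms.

Work in counts. Selections with at least one fresh: C(24,8) − C(14,8) = 735471 − 3003 = 732468.
Of those, selections where all 8 are fresh: C(10,8) = 45.
Conditional probability = 45/732468 = 15/244156.

15/244156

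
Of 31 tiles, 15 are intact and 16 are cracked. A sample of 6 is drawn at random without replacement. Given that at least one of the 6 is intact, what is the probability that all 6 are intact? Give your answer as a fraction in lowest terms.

Work in counts. Selections with at least one intact: C(31,6) − C(16,6) = 736281 − 8008 = 728273.
Of those, selections where all 6 are intact: C(15,6) = 5005.
Conditional probability = 5005/728273 = 55/8003.

55/8003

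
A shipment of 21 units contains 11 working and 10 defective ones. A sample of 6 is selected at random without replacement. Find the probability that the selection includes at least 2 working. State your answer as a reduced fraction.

There are C(21,6) = 54264 ways to choose the 6.
Favorable selections (at least 2 working): C(11,2)·C(10,4) + C(11,3)·C(10,3) + C(11,4)·C(10,2) + C(11,5)·C(10,1) + C(11,6)·C(10,0) = 11550 + 19800 + 14850 + 4620 + 462 = 51282.
Probability = 51282/54264 = 1221/1292.

1221/1292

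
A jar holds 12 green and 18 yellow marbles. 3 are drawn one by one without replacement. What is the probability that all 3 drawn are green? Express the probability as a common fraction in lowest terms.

Multiply the conditional probabilities at each draw: 12/30 · 11/29 · 10/28 = 1320/24360 = 11/203.

11/203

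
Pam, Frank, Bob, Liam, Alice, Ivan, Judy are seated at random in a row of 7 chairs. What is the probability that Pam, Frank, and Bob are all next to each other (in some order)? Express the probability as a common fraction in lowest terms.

There are 7! = 5040 arrangements.
Treat the three as one block: 5! placements × 3! orders within the block = 120·6 = 720.
Probability = 720/5040 = 1/7.

1/7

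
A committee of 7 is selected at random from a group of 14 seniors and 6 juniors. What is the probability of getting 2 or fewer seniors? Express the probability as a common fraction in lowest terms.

7/969

There are C(20,7) = 77520 ways to choose the 7.
Favorable selections (2 or fewer seniors): C(14,1)·C(6,6) + C(14,2)·C(6,5) = 14 + 546 = 560.
Probability = 560/77520 = 7/969.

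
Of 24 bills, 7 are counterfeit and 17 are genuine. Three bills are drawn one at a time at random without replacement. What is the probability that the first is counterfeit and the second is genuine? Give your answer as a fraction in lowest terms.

Multiply the conditional probabilities at each draw: 7/24 · 17/23 = 119/552.

119/552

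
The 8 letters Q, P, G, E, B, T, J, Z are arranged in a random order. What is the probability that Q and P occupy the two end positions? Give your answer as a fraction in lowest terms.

There are 8! = 40320 arrangements.
Place Q and P at the ends in 2 ways, arrange the remaining 6 in 6! = 720 ways: 2·720 = 1440.
Probability = 1440/40320 = 1/28.

1/28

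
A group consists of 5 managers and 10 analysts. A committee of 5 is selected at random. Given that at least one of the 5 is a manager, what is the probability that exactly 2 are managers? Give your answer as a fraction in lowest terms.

Work in counts. Selections with at least one manager: C(15,5) − C(10,5) = 3003 − 252 = 2751.
Of those, selections where exactly 2 are managers: C(5,2)·C(10,3) = 10·120 = 1200.
Conditional probability = 1200/2751 = 400/917.

400/917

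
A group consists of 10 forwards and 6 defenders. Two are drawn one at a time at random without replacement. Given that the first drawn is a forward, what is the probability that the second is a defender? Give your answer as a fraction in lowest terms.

After removing one forward, 15 remain: 9 forwards and 6 defenders.
So the probability the next is a defender is 6/15 = 2/5.

2/5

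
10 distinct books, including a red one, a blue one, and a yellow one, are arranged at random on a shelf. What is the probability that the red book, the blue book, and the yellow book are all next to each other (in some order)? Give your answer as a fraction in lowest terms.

There are 10! = 3628800 arrangements.
Treat the three as one block: 8! placements × 3! orders within the block = 40320·6 = 241920.
Probability = 241920/3628800 = 1/15.

1/15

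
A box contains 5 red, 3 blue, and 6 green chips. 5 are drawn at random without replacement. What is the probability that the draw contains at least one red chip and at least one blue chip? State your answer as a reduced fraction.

710/1001

There are C(14,5) = 2002 possible draws.
By inclusion-exclusion on the complements, draws missing all red or all blue: C(9,5) + C(11,5) − C(6,5) = 126 + 462 − 6 = 582.
So draws with at least one of each: 2002 − 582 = 1420, probability 1420/2002 = 710/1001.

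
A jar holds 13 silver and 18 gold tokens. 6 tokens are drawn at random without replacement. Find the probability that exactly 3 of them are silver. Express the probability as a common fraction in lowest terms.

There are C(31,6) = 736281 ways to choose 6 from 31.
Selections with exactly 3 silver: choose 3 of the 13 silver and 3 of the 18 gold, C(13,3)·C(18,3) = 286·816 = 233376.
Probability = 233376/736281 = 5984/18879.

5984/18879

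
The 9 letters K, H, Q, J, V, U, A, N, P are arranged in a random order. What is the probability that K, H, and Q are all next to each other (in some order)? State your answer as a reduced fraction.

1/12

There are 9! = 362880 arrangements.
Treat the three as one block: 7! placements × 3! orders within the block = 5040·6 = 30240.
Probability = 30240/362880 = 1/12.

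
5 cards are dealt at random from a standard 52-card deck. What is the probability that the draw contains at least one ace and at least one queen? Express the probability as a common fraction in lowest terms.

6509/64974

There are C(52,5) = 2598960 possible draws.
By inclusion-exclusion on the complements, draws missing all aces or all queens: C(48,5) + C(48,5) − C(44,5) = 1712304 + 1712304 − 1086008 = 2338600.
So draws with at least one of each: 2598960 − 2338600 = 260360, probability 260360/2598960 = 6509/64974.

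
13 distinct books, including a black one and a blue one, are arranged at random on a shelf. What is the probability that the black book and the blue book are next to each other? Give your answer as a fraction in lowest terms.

There are 13! = 6227020800 arrangements.
Treat the black book and the blue book as a block: 12! arrangements of the blocks × 2 orders within the block = 2·479001600 = 958003200.
Probability = 958003200/6227020800 = 2/13.

2/13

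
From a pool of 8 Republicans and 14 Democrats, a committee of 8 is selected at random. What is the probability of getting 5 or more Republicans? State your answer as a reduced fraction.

419/5814

There are C(22,8) = 319770 ways to choose the 8.
Favorable selections (5 or more Republicans): C(8,5)·C(14,3) + C(8,6)·C(14,2) + C(8,7)·C(14,1) + C(8,8)·C(14,0) = 20384 + 2548 + 112 + 1 = 23045.
Probability = 23045/319770 = 419/5814.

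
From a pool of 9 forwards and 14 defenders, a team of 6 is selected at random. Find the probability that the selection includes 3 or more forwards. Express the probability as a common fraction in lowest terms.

Total selections: C(23,6) = 100947.
Count the complement (fewer than 3 forwards): C(9,0)·C(14,6) + C(9,1)·C(14,5) + C(9,2)·C(14,4) = 3003 + 18018 + 36036 = 57057.
Probability = 1 − 57057/100947 = 43890/100947 = 10/23.

10/23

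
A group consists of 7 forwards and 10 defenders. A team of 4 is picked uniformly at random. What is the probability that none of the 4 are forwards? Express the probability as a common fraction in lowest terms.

3/34

There are C(17,4) = 2380 possible selections.
Selections with no forwards (all defenders): C(10,4) = 210.
Probability = 210/2380 = 3/34.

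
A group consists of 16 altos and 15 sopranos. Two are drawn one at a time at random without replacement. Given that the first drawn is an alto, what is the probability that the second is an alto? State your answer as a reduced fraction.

After removing one alto, 30 remain: 15 altos and 15 sopranos.
So the probability the next is an alto is 15/30 = 1/2.

1/2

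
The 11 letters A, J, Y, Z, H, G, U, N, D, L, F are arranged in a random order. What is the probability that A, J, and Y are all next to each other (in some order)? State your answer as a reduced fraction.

There are 11! = 39916800 arrangements.
Treat the three as one block: 9! placements × 3! orders within the block = 362880·6 = 2177280.
Probability = 2177280/39916800 = 3/55.

3/55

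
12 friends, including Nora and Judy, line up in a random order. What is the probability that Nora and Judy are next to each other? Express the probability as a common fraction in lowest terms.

There are 12! = 479001600 arrangements.
Treat Nora and Judy as a block: 11! arrangements of the blocks × 2 orders within the block = 2·39916800 = 79833600.
Probability = 79833600/479001600 = 1/6.

1/6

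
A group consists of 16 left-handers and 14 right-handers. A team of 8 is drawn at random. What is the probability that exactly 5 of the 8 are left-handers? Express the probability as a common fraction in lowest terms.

Total number of selections: C(30,8) = 5852925.
Selections with exactly 5 left-handers: choose 5 of the 16 left-handers and 3 of the 14 right-handers, C(16,5)·C(14,3) = 4368·364 = 1589952.
Probability = 1589952/5852925 = 40768/150075.

40768/150075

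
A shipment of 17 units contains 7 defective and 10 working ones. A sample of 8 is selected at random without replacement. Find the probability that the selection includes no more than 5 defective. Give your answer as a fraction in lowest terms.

Total selections: C(17,8) = 24310.
Count the complement (more than 5 defective): C(7,6)·C(10,2) + C(7,7)·C(10,1) = 315 + 10 = 325.
Probability = 1 − 325/24310 = 23985/24310 = 369/374.

369/374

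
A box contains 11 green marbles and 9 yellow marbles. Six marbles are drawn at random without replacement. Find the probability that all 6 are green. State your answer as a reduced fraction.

There are C(20,6) = 38760 possible selections.
Selections with all green: C(11,6) = 462.
Probability = 462/38760 = 77/6460.

77/6460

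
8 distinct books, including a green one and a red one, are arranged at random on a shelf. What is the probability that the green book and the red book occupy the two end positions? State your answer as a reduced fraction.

1/28

There are 8! = 40320 arrangements.
Place the green book and the red book at the ends in 2 ways, arrange the remaining 6 in 6! = 720 ways: 2·720 = 1440.
Probability = 1440/40320 = 1/28.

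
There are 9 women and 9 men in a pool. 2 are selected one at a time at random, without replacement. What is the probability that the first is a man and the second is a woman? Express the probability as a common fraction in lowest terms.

Multiply the conditional probabilities at each draw: 9/18 · 9/17 = 81/306 = 9/34.

9/34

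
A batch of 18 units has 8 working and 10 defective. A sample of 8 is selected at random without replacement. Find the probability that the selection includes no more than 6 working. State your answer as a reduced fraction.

There are C(18,8) = 43758 ways to choose the 8.
Count the complement (more than 6 working): C(8,7)·C(10,1) + C(8,8)·C(10,0) = 80 + 1 = 81.
Probability = 1 − 81/43758 = 43677/43758 = 4853/4862.

4853/4862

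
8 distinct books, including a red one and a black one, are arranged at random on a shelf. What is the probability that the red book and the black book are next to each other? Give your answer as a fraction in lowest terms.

1/4

There are 8! = 40320 arrangements.
Treat the red book and the black book as a block: 7! arrangements of the blocks × 2 orders within the block = 2·5040 = 10080.
Probability = 10080/40320 = 1/4.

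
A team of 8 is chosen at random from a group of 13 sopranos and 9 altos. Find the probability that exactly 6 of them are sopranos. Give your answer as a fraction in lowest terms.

312/1615

There are C(22,8) = 319770 ways to choose 8 from 22.
Selections with exactly 6 sopranos: choose 6 of the 13 sopranos and 2 of the 9 altos, C(13,6)·C(9,2) = 1716·36 = 61776.
Probability = 61776/319770 = 312/1615.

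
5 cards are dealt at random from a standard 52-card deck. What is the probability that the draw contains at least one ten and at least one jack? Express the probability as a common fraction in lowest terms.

6509/64974

There are C(52,5) = 2598960 possible draws.
By inclusion-exclusion on the complements, draws missing all tens or all jacks: C(48,5) + C(48,5) − C(44,5) = 1712304 + 1712304 − 1086008 = 2338600.
So draws with at least one of each: 2598960 − 2338600 = 260360, probability 260360/2598960 = 6509/64974.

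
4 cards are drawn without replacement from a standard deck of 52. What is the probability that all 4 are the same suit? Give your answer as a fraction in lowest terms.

44/4165

There are C(52,4) = 270725 possible 4-card hands.
Hands of one suit: 4 suits × C(13,4) = 4·715 = 2860.
Probability = 2860/270725 = 44/4165.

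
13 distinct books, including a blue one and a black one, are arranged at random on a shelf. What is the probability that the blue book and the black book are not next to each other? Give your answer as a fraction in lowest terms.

There are 13! = 6227020800 arrangements.
Arrangements with the blue book and the black book adjacent: 2·12! = 958003200.
So not adjacent: 6227020800 − 958003200 = 5269017600, probability 5269017600/6227020800 = 11/13.

11/13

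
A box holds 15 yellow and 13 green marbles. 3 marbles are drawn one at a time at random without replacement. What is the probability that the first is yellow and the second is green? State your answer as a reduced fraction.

65/252

Multiply the conditional probabilities at each draw: 15/28 · 13/27 = 195/756 = 65/252.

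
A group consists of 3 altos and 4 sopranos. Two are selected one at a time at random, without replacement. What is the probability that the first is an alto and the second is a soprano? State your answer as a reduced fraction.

Multiply the conditional probabilities at each draw: 3/7 · 4/6 = 12/42 = 2/7.

2/7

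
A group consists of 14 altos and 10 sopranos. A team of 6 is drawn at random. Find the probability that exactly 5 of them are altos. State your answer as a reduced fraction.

The sample space is all 6-subsets of the 24: C(24,6) = 134596.
Selections with exactly 5 altos: choose 5 of the 14 altos and 1 of the 10 sopranos, C(14,5)·C(10,1) = 2002·10 = 20020.
Probability = 20020/134596 = 65/437.

65/437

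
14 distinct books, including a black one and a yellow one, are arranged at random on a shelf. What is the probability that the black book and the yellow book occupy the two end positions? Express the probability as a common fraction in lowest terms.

1/91

There are 14! = 87178291200 arrangements.
Place the black book and the yellow book at the ends in 2 ways, arrange the remaining 12 in 12! = 479001600 ways: 2·479001600 = 958003200.
Probability = 958003200/87178291200 = 1/91.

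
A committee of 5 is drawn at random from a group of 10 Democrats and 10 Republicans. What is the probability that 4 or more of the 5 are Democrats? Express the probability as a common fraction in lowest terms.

49/323

There are C(20,5) = 15504 ways to choose the 5.
Favorable selections (4 or more Democrats): C(10,4)·C(10,1) + C(10,5)·C(10,0) = 2100 + 252 = 2352.
Probability = 2352/15504 = 49/323.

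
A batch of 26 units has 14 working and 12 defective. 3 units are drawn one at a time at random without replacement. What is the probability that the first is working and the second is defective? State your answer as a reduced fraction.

84/325

Multiply the conditional probabilities at each draw: 14/26 · 12/25 = 168/650 = 84/325.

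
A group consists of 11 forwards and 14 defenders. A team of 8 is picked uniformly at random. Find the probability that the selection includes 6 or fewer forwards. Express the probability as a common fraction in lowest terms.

6526/6555

Total selections: C(25,8) = 1081575.
Count the complement (more than 6 forwards): C(11,7)·C(14,1) + C(11,8)·C(14,0) = 4620 + 165 = 4785.
Probability = 1 − 4785/1081575 = 1076790/1081575 = 6526/6555.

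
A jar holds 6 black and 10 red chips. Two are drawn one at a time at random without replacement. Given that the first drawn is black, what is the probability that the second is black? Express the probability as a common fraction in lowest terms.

After removing one black, 15 remain: 5 black and 10 red.
So the probability the next is black is 5/15 = 1/3.

1/3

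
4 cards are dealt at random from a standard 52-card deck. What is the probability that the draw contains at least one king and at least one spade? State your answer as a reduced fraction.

There are C(52,4) = 270725 possible draws.
By inclusion-exclusion on the complements, draws missing all kings or all spades: C(48,4) + C(39,4) − C(36,4) = 194580 + 82251 − 58905 = 217926.
So draws with at least one of each: 270725 − 217926 = 52799, probability 52799/270725.

52799/270725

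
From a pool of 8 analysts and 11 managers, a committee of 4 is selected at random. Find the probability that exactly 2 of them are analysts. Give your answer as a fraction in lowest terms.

There are C(19,4) = 3876 ways to choose 4 from 19.
Selections with exactly 2 analysts: choose 2 of the 8 analysts and 2 of the 11 managers, C(8,2)·C(11,2) = 28·55 = 1540.
Probability = 1540/3876 = 385/969.

385/969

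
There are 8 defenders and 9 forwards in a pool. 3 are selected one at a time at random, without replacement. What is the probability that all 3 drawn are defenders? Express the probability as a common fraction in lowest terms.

Multiply the conditional probabilities at each draw: 8/17 · 7/16 · 6/15 = 336/4080 = 7/85.

7/85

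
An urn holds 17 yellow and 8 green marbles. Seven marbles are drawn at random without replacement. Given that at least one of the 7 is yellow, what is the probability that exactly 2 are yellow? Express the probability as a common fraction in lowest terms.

Work in counts. Selections with at least one yellow: C(25,7) − C(8,7) = 480700 − 8 = 480692.
Of those, selections where exactly 2 are yellow: C(17,2)·C(8,5) = 136·56 = 7616.
Conditional probability = 7616/480692 = 112/7069.

112/7069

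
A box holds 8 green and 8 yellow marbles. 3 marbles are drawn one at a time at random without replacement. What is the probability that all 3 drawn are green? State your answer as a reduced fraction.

Multiply the conditional probabilities at each draw: 8/16 · 7/15 · 6/14 = 336/3360 = 1/10.

1/10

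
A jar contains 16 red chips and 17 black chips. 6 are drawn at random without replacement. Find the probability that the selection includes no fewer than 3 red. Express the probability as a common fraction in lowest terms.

Total selections: C(33,6) = 1107568.
Count the complement (fewer than 3 red): C(16,0)·C(17,6) + C(16,1)·C(17,5) + C(16,2)·C(17,4) = 12376 + 99008 + 285600 = 396984.
Probability = 1 − 396984/1107568 = 710584/1107568 = 12689/19778.

12689/19778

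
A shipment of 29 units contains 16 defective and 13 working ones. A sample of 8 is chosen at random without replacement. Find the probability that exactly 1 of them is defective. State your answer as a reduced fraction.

64/10005

Total number of selections: C(29,8) = 4292145.
Selections with exactly 1 defective: choose 1 of the 16 defective and 7 of the 13 working, C(16,1)·C(13,7) = 16·1716 = 27456.
Probability = 27456/4292145 = 64/10005.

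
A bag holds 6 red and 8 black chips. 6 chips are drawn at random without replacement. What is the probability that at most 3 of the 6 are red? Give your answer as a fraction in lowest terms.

Total selections: C(14,6) = 3003.
Count the complement (more than 3 red): C(6,4)·C(8,2) + C(6,5)·C(8,1) + C(6,6)·C(8,0) = 420 + 48 + 1 = 469.
Probability = 1 − 469/3003 = 2534/3003 = 362/429.

362/429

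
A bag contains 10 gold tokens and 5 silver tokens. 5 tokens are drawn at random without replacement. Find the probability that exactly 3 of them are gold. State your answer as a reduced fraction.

Total number of selections: C(15,5) = 3003.
Selections with exactly 3 gold: choose 3 of the 10 gold and 2 of the 5 silver, C(10,3)·C(5,2) = 120·10 = 1200.
Probability = 1200/3003 = 400/1001.

400/1001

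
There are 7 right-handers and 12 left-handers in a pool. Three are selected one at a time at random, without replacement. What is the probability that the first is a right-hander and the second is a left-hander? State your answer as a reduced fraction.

Multiply the conditional probabilities at each draw: 7/19 · 12/18 = 84/342 = 14/57.

14/57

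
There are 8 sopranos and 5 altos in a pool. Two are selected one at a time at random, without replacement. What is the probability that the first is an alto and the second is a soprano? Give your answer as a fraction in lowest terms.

10/39

Multiply the conditional probabilities at each draw: 5/13 · 8/12 = 40/156 = 10/39.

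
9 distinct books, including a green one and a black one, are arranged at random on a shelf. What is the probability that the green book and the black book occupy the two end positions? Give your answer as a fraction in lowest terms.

1/36

There are 9! = 362880 arrangements.
Place the green book and the black book at the ends in 2 ways, arrange the remaining 7 in 7! = 5040 ways: 2·5040 = 10080.
Probability = 10080/362880 = 1/36.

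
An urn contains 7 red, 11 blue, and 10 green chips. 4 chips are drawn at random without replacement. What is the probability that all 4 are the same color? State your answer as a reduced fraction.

23/819

There are C(28,4) = 20475 ways to draw 4 chips.
All same color: C(7,4) + C(11,4) + C(10,4) = 35 + 330 + 210 = 575.
Probability = 575/20475 = 23/819.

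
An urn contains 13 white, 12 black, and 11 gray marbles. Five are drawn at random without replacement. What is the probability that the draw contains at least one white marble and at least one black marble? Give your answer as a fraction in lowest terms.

3913/4896

There are C(36,5) = 376992 possible draws.
By inclusion-exclusion on the complements, draws missing all white or all black: C(23,5) + C(24,5) − C(11,5) = 33649 + 42504 − 462 = 75691.
So draws with at least one of each: 376992 − 75691 = 301301, probability 301301/376992 = 3913/4896.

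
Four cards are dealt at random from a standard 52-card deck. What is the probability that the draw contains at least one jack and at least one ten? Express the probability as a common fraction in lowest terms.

There are C(52,4) = 270725 possible draws.
By inclusion-exclusion on the complements, draws missing all jacks or all tens: C(48,4) + C(48,4) − C(44,4) = 194580 + 194580 − 135751 = 253409.
So draws with at least one of each: 270725 − 253409 = 17316, probability 17316/270725 = 1332/20825.

1332/20825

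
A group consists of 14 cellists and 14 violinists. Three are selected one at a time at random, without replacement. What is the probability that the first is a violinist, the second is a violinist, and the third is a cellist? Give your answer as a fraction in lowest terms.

7/54

Multiply the conditional probabilities at each draw: 14/28 · 13/27 · 14/26 = 2548/19656 = 7/54.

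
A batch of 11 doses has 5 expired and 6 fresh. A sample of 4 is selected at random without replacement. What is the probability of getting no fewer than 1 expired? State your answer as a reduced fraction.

21/22

There are C(11,4) = 330 ways to choose the 4.
The complement is all 4 are fresh: C(6,4) = 15.
Probability = 1 − 15/330 = 315/330 = 21/22.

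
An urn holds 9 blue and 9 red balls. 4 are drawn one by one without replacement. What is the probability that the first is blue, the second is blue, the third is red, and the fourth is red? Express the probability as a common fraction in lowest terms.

Multiply the conditional probabilities at each draw: 9/18 · 8/17 · 9/16 · 8/15 = 5184/73440 = 6/85.

6/85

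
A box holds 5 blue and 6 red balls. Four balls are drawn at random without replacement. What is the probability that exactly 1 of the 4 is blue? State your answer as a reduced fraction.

10/33

The sample space is all 4-subsets of the 11: C(11,4) = 330.
Selections with exactly 1 blue: choose 1 of the 5 blue and 3 of the 6 red, C(5,1)·C(6,3) = 5·20 = 100.
Probability = 100/330 = 10/33.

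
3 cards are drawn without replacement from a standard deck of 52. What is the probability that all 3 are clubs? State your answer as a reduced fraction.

There are C(52,3) = 22100 possible 3-card hands.
Hands that are all clubs: C(13,3) = 286.
Probability = 286/22100 = 11/850.

11/850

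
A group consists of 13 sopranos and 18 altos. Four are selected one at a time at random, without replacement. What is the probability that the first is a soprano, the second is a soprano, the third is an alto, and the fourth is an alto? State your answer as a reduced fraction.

Multiply the conditional probabilities at each draw: 13/31 · 12/30 · 18/29 · 17/28 = 47736/755160 = 1989/31465.

1989/31465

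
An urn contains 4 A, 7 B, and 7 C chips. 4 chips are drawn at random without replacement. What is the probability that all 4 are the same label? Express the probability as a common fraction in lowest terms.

71/3060

There are C(18,4) = 3060 ways to draw 4 chips.
All same label: C(4,4) + C(7,4) + C(7,4) = 1 + 35 + 35 = 71.
Probability = 71/3060.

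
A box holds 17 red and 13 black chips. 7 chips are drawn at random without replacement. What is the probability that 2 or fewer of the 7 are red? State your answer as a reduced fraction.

44/435

Total selections: C(30,7) = 2035800.
Favorable selections (2 or fewer red): C(17,0)·C(13,7) + C(17,1)·C(13,6) + C(17,2)·C(13,5) = 1716 + 29172 + 175032 = 205920.
Probability = 205920/2035800 = 44/435.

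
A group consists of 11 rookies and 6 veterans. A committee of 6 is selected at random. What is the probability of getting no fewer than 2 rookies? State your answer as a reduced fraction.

Total selections: C(17,6) = 12376.
Count the complement (fewer than 2 rookies): C(11,0)·C(6,6) + C(11,1)·C(6,5) = 1 + 66 = 67.
Probability = 1 − 67/12376 = 12309/12376.

12309/12376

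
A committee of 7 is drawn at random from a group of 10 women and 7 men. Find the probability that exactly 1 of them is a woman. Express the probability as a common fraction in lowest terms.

35/9724

Total number of selections: C(17,7) = 19448.
Selections with exactly 1 woman: choose 1 of the 10 women and 6 of the 7 men, C(10,1)·C(7,6) = 10·7 = 70.
Probability = 70/19448 = 35/9724.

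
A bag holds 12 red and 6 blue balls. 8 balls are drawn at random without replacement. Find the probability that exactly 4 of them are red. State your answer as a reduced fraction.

75/442

There are C(18,8) = 43758 ways to choose 8 from 18.
Selections with exactly 4 red: choose 4 of the 12 red and 4 of the 6 blue, C(12,4)·C(6,4) = 495·15 = 7425.
Probability = 7425/43758 = 75/442.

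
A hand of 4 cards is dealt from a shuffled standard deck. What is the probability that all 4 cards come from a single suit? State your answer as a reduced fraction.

There are C(52,4) = 270725 possible 4-card hands.
Hands of one suit: 4 suits × C(13,4) = 4·715 = 2860.
Probability = 2860/270725 = 44/4165.

44/4165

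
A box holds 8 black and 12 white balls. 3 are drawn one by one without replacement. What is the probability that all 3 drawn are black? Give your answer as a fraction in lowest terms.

14/285

Multiply the conditional probabilities at each draw: 8/20 · 7/19 · 6/18 = 336/6840 = 14/285.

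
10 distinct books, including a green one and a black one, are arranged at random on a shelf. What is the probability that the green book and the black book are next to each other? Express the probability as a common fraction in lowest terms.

There are 10! = 3628800 arrangements.
Treat the green book and the black book as a block: 9! arrangements of the blocks × 2 orders within the block = 2·362880 = 725760.
Probability = 725760/3628800 = 1/5.

1/5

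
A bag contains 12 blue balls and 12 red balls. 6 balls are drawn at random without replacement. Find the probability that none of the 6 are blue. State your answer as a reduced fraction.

There are C(24,6) = 134596 possible selections.
Selections with no blue (all red): C(12,6) = 924.
Probability = 924/134596 = 3/437.

3/437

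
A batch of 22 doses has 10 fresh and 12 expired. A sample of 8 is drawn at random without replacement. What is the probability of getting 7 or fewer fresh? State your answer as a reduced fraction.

7105/7106

Total selections: C(22,8) = 319770.
The complement is exactly 8 fresh: C(10,8)·C(12,0) = 45.
Probability = 1 − 45/319770 = 319725/319770 = 7105/7106.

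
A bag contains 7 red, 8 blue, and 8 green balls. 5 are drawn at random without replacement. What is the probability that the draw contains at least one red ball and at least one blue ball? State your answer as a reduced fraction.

There are C(23,5) = 33649 possible draws.
By inclusion-exclusion on the complements, draws missing all red or all blue: C(16,5) + C(15,5) − C(8,5) = 4368 + 3003 − 56 = 7315.
So draws with at least one of each: 33649 − 7315 = 26334, probability 26334/33649 = 18/23.

18/23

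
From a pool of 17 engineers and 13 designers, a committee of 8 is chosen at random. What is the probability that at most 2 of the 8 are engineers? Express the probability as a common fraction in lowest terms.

451/10005

Total selections: C(30,8) = 5852925.
Favorable selections (at most 2 engineers): C(17,0)·C(13,8) + C(17,1)·C(13,7) + C(17,2)·C(13,6) = 1287 + 29172 + 233376 = 263835.
Probability = 263835/5852925 = 451/10005.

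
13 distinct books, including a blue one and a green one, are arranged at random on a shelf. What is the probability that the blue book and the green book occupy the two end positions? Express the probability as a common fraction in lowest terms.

There are 13! = 6227020800 arrangements.
Place the blue book and the green book at the ends in 2 ways, arrange the remaining 11 in 11! = 39916800 ways: 2·39916800 = 79833600.
Probability = 79833600/6227020800 = 1/78.

1/78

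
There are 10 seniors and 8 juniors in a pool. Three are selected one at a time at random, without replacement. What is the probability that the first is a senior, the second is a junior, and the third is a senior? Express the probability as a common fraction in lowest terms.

5/34

Multiply the conditional probabilities at each draw: 10/18 · 8/17 · 9/16 = 720/4896 = 5/34.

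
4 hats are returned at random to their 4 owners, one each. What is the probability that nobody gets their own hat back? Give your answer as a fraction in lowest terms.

There are 4! = 24 assignments.
By inclusion-exclusion, assignments with no fixed points: C(4,0)·4! − C(4,1)·3! + C(4,2)·2! − C(4,3)·1! + C(4,4)·0! = 9.
Probability = 9/24 = 3/8.

3/8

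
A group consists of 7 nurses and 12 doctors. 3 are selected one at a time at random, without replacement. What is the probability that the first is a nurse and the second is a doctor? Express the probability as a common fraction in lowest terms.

14/57

Multiply the conditional probabilities at each draw: 7/19 · 12/18 = 84/342 = 14/57.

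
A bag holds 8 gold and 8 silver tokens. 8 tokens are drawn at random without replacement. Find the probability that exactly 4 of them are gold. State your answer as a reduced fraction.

490/1287

The sample space is all 8-subsets of the 16: C(16,8) = 12870.
Selections with exactly 4 gold: choose 4 of the 8 gold and 4 of the 8 silver, C(8,4)·C(8,4) = 70·70 = 4900.
Probability = 4900/12870 = 490/1287.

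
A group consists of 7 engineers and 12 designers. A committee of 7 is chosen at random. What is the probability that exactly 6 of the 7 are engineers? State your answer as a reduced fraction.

7/4199

The sample space is all 7-subsets of the 19: C(19,7) = 50388.
Selections with exactly 6 engineers: choose 6 of the 7 engineers and 1 of the 12 designers, C(7,6)·C(12,1) = 7·12 = 84.
Probability = 84/50388 = 7/4199.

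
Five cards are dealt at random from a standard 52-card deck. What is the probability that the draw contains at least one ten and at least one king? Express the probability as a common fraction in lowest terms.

There are C(52,5) = 2598960 possible draws.
By inclusion-exclusion on the complements, draws missing all tens or all kings: C(48,5) + C(48,5) − C(44,5) = 1712304 + 1712304 − 1086008 = 2338600.
So draws with at least one of each: 2598960 − 2338600 = 260360, probability 260360/2598960 = 6509/64974.

6509/64974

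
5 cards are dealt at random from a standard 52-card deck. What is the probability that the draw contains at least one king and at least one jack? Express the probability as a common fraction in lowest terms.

6509/64974

There are C(52,5) = 2598960 possible draws.
By inclusion-exclusion on the complements, draws missing all kings or all jacks: C(48,5) + C(48,5) − C(44,5) = 1712304 + 1712304 − 1086008 = 2338600.
So draws with at least one of each: 2598960 − 2338600 = 260360, probability 260360/2598960 = 6509/64974.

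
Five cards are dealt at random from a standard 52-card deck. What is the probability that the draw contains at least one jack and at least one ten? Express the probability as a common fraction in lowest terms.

6509/64974

There are C(52,5) = 2598960 possible draws.
By inclusion-exclusion on the complements, draws missing all jacks or all tens: C(48,5) + C(48,5) − C(44,5) = 1712304 + 1712304 − 1086008 = 2338600.
So draws with at least one of each: 2598960 − 2338600 = 260360, probability 260360/2598960 = 6509/64974.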